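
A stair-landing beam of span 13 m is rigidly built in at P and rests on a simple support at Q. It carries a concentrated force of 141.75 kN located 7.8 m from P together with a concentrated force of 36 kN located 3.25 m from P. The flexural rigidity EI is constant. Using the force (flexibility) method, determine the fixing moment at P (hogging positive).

Choose R_Q as the redundant. The primary structure is the cantilever fixed at P.
Free-end deflection of the primary structure under the applied loading (downward +):
  point load 141.75 at a = 7.8: Pa²(3L − a)/(6EI) = 44845/EI
  point load 36 at a = 3.25: Pa²(3L − a)/(6EI) = 2266/EI
  δ_0 = 47111/EI
Flexibility coefficient — unit upward force at Q: δ_{QQ} = L³/(3EI) = 732.3/EI.
The prop prevents deflection at Q: R_Q = δ_0/δ_{QQ} = 47111/732.3 = 64.33 kN.
Moment equilibrium about P: M_P = Σ(load moments about P) − R_Q·L = 1223 − 64.33×13 = 386.4 kN·m.

M_P = 386.4 kN·m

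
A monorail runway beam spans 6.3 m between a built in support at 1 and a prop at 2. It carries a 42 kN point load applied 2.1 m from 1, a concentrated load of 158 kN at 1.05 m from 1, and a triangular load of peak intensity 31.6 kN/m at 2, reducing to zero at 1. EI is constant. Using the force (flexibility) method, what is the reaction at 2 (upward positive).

R_2 = 67.19 kN

Release the roller at 2. Primary structure: cantilever fixed at 1.
Downward deflection at the released point 2 due to the loads:
  point load 42 at a = 2.1: Pa²(3L − a)/(6EI) = 518.6/EI
  point load 158 at a = 1.05: Pa²(3L − a)/(6EI) = 518.2/EI
  triangular load, peak 31.6 at the free end: 11w₀L⁴/(120EI) = 4563/EI
  δ_0 = 5600/EI
Flexibility coefficient — unit upward force at 2: δ_{22} = L³/(3EI) = 83.35/EI.
Compatibility at 2: δ_0 − R_2·δ_{22} = 0, so R_2 = 5600/83.35 = 67.19 kN.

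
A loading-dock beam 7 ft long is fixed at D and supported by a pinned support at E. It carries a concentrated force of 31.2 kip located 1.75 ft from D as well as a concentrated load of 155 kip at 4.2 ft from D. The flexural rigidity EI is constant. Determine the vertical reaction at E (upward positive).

R_E = 69.64 kip

Choose R_E as the redundant. The primary structure is the cantilever fixed at D.
Primary-structure tip deflection at E by superposition:
  point load 31.2 at a = 1.75: Pa²(3L − a)/(6EI) = 306.6/EI
  point load 155 at a = 4.2: Pa²(3L − a)/(6EI) = 7656/EI
  δ_0 = 7962/EI
Tip deflection under a unit load at E: L³/(3EI) = 114.3/EI.
The prop prevents deflection at E: R_E = δ_0/δ_{EE} = 7962/114.3 = 69.64 kip.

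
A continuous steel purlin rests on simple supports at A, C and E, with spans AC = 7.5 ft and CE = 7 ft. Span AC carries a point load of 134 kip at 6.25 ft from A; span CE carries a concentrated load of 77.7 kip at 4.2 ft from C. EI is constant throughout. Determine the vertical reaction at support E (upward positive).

R_E = 30.86 kip

Take M_C as the redundant. Released structure: two simple spans AC and CE with a hinge at C.
Discontinuity in slope at C on the released structure — sum the simple-span end rotations:
  span AC: point load 134 at a = 6.25: Pab(L + a)/(6LEI) = 319.9/EI
  span CE: point load 77.7 at a = 4.2: Pab(L + b)/(6LEI) = 213.2/EI
  relative rotation θ_0 = (319.9 + 213.2)/EI = 533.1/EI
A unit hogging moment at C produces rotation L₁/(3EI) + L₂/(3EI) = 4.833/EI.
Compatibility: M_C·(L₁+L₂)/(3EI) = θ_0, giving M_C = 110.3 kip·ft (hogging).
Span CE, ΣM about E: R_C^{CE}·7 = 217.6 + 110.3, so R_C^{CE} = 46.84 kip and R_E = 77.7 − 46.84 = 30.86 kip.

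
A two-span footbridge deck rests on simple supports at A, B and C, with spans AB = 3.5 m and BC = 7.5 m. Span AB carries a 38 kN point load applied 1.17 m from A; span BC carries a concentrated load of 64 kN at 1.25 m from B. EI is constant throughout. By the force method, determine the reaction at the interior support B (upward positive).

Take M_B as the redundant. Released structure: two simple spans AB and BC with a hinge at B.
Discontinuity in slope at B on the released structure — sum the simple-span end rotations:
  span AB: point load 38 at a = 1.17: Pab(L + a)/(6LEI) = 23.04/EI
  span BC: point load 64 at a = 1.25: Pab(L + b)/(6LEI) = 152.8/EI
  relative rotation θ_0 = (23.04 + 152.8)/EI = 175.8/EI
A unit hogging moment at B produces rotation L₁/(3EI) + L₂/(3EI) = 3.667/EI.
Compatibility: M_B·(L₁+L₂)/(3EI) = θ_0, giving M_B = 47.95 kN·m (hogging).
Span AB, ΣM about A with M_B applied at B: R_B^{AB}·3.5 = 44.46 + 47.95, so R_B^{AB} = 26.4 kN and R_A = 38 − 26.4 = 11.6 kN.
Span BC, ΣM about C: R_B^{BC}·7.5 = 400 + 47.95, so R_B^{BC} = 59.73 kN and R_C = 64 − 59.73 = 4.273 kN.
R_B = 26.4 + 59.73 = 86.13 kN.

R_B = 86.13 kN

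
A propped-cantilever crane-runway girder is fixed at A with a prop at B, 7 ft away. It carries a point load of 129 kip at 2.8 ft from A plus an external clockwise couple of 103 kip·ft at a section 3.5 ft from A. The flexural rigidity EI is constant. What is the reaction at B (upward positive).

R_B = 43.39 kip

Remove the prop at B; the released (primary) structure is a cantilever built in at A.
Free-end deflection of the primary structure under the applied loading (downward +):
  point load 129 at a = 2.8: Pa²(3L − a)/(6EI) = 3068/EI
  clockwise couple 103 at a = 3.5: M₀a(2L − a)/(2EI) = 1893/EI
  δ_0 = 4960/EI
Flexibility coefficient — unit upward force at B: δ_{BB} = L³/(3EI) = 114.3/EI.
Compatibility at B: δ_0 − R_B·δ_{BB} = 0, so R_B = 4960/114.3 = 43.39 kip.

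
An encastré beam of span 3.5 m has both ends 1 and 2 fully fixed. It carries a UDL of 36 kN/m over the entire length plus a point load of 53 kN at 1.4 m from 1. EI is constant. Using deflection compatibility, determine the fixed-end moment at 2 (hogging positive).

Release both end moments; the primary structure is a simply-supported span 12 with redundants M_1 and M_2.
End rotations of the released simple span under the applied load (×1/EI):
  at 1: UDL 36: wL³/(24EI) = 64.31/EI
  at 2: UDL 36: wL³/(24EI) = 64.31/EI
  at 1: point load 53 at a = 1.4: Pab(L + b)/(6LEI) = 41.55/EI
  at 2: point load 53 at a = 1.4: Pab(L + a)/(6LEI) = 36.36/EI
  θ_10 = 105.9/EI,  θ_20 = 100.7/EI
Flexibility coefficients: a unit moment at one end gives L/(3EI) there and L/(6EI) at the far end, so f₁₁ = f₂₂ = 1.167/EI and f₁₂ = f₂₁ = 0.5833/EI.
Compatibility — zero rotation at each built-in end:
  1.167 M_1 + 0.5833 M_2 = 105.9
  0.5833 M_1 + 1.167 M_2 = 100.7
Solving the pair gives M_1 = 63.46 kN·m and M_2 = 54.56 kN·m (hogging).

M_2 = 54.56 kN·m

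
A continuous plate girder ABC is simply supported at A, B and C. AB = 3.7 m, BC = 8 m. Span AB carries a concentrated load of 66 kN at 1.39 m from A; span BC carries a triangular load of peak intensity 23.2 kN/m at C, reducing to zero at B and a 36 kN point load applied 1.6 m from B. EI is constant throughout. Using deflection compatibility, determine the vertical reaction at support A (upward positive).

Release continuity at B by inserting a hinge; the redundant is the internal moment M_B. The primary structure is two simply-supported spans AB and BC.
Discontinuity in slope at B on the released structure — sum the simple-span end rotations:
  span AB: point load 66 at a = 1.39: Pab(L + a)/(6LEI) = 48.59/EI
  span BC: triangular load, peak 23.2: 7w₀L³/(360EI) = 231/EI
  span BC: point load 36 at a = 1.6: Pab(L + b)/(6LEI) = 110.6/EI
  relative rotation θ_0 = (48.59 + 341.6)/EI = 390.1/EI
A unit hogging moment at B produces rotation L₁/(3EI) + L₂/(3EI) = 3.9/EI.
Compatibility: M_B·(L₁+L₂)/(3EI) = θ_0, giving M_B = 100 kN·m (hogging).
Span AB, ΣM about A with M_B applied at B: R_B^{AB}·3.7 = 91.74 + 100, so R_B^{AB} = 51.83 kN and R_A = 66 − 51.83 = 14.17 kN.

R_A = 14.17 kN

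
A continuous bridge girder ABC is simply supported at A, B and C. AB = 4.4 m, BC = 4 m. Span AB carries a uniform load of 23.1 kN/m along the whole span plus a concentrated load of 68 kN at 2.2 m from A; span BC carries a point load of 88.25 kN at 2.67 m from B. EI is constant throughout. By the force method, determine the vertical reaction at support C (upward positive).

R_C = 38.03 kN

Take M_B as the redundant. Released structure: two simple spans AB and BC with a hinge at B.
Rotations at B on the released spans (each span's end-slope, ×1/EI):
  span AB: UDL 23.1: wL³/(24EI) = 81.99/EI
  span AB: point load 68 at a = 2.2: Pab(L + a)/(6LEI) = 82.28/EI
  span BC: point load 88.25 at a = 2.67: Pab(L + b)/(6LEI) = 69.6/EI
  relative rotation θ_0 = (164.3 + 69.6)/EI = 233.9/EI
A unit hogging moment at B produces rotation L₁/(3EI) + L₂/(3EI) = 2.8/EI.
Slope continuity at B: θ_0 = M_B·2.8/EI, so M_B = 233.9/2.8 = 83.52 kN·m (hogging).
Span BC, ΣM about C: R_B^{BC}·4 = 117.4 + 83.52, so R_B^{BC} = 50.22 kN and R_C = 88.25 − 50.22 = 38.03 kN.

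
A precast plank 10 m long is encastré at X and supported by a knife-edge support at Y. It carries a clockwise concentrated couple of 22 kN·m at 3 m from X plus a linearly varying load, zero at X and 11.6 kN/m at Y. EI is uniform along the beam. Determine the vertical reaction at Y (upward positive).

Take the reaction at Y as the redundant and release it; the primary structure is a cantilever fixed at X.
Deflection at Y on the released cantilever, summing each load's contribution:
  clockwise couple 22 at a = 3: M₀a(2L − a)/(2EI) = 561/EI
  triangular load, peak 11.6 at the free end: 11w₀L⁴/(120EI) = 10633/EI
  δ_0 = 11194/EI
Flexibility coefficient — unit upward force at Y: δ_{YY} = L³/(3EI) = 333.3/EI.
Compatibility at Y: δ_0 − R_Y·δ_{YY} = 0, so R_Y = 11194/333.3 = 33.58 kN.

R_Y = 33.58 kN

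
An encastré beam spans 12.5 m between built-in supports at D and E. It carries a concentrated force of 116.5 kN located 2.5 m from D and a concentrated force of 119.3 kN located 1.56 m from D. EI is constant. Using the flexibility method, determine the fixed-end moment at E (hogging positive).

M_E = 66.93 kN·m

Take the two fixed-end moments M_D, M_E as redundants; the released structure is the simple span DE.
Simple-span end rotations at D and E under the given loads:
  at D: point load 116.5 at a = 2.5: Pab(L + b)/(6LEI) = 873.8/EI
  at E: point load 116.5 at a = 2.5: Pab(L + a)/(6LEI) = 582.5/EI
  at D: point load 119.3 at a = 1.56: Pab(L + b)/(6LEI) = 636.3/EI
  at E: point load 119.3 at a = 1.56: Pab(L + a)/(6LEI) = 381.7/EI
  θ_D0 = 1510/EI,  θ_E0 = 964.2/EI
Flexibility coefficients: a unit moment at one end gives L/(3EI) there and L/(6EI) at the far end, so f₁₁ = f₂₂ = 4.167/EI and f₁₂ = f₂₁ = 2.083/EI.
Compatibility — zero rotation at each built-in end:
  4.167 M_D + 2.083 M_E = 1510
  2.083 M_D + 4.167 M_E = 964.2
Solving the pair gives M_D = 329 kN·m and M_E = 66.93 kN·m (hogging).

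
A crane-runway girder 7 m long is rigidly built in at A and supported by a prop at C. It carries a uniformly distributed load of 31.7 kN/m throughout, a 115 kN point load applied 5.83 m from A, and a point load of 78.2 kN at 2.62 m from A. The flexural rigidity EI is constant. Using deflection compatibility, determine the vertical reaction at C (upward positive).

Release the roller at C. Primary structure: cantilever fixed at A.
Downward deflection at the released point C due to the loads:
  UDL 31.7: wL⁴/(8EI) = 9514/EI
  point load 115 at a = 5.83: Pa²(3L − a)/(6EI) = 9883/EI
  point load 78.2 at a = 2.62: Pa²(3L − a)/(6EI) = 1644/EI
  δ_0 = 21041/EI
Tip deflection under a unit load at C: L³/(3EI) = 114.3/EI.
Compatibility at C: δ_0 − R_C·δ_{CC} = 0, so R_C = 21041/114.3 = 184 kN.

R_C = 184 kN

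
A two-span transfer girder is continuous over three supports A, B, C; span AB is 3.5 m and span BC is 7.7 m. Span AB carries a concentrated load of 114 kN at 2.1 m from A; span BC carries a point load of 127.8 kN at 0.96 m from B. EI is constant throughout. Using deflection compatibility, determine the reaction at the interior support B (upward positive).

R_B = 219 kN

Release continuity at B by inserting a hinge; the redundant is the internal moment M_B. The primary structure is two simply-supported spans AB and BC.
End slopes at the hinge B, treating each span as simply supported:
  span AB: point load 114 at a = 2.1: Pab(L + a)/(6LEI) = 89.38/EI
  span BC: point load 127.8 at a = 0.96: Pab(L + b)/(6LEI) = 258.5/EI
  relative rotation θ_0 = (89.38 + 258.5)/EI = 347.8/EI
A unit hogging moment at B produces rotation L₁/(3EI) + L₂/(3EI) = 3.733/EI.
Compatibility: M_B·(L₁+L₂)/(3EI) = θ_0, giving M_B = 93.17 kN·m (hogging).
Span AB, ΣM about A with M_B applied at B: R_B^{AB}·3.5 = 239.4 + 93.17, so R_B^{AB} = 95.02 kN and R_A = 114 − 95.02 = 18.98 kN.
Span BC, ΣM about C: R_B^{BC}·7.7 = 861.4 + 93.17, so R_B^{BC} = 124 kN and R_C = 127.8 − 124 = 3.834 kN.
R_B = 95.02 + 124 = 219 kN.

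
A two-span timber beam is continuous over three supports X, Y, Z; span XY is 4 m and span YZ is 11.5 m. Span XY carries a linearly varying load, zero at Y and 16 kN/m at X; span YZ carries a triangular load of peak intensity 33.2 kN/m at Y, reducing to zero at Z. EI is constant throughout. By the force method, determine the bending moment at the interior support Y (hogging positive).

Insert a hinge at Y; M_Y is the redundant, and each span becomes simply supported.
Rotations at Y on the released spans (each span's end-slope, ×1/EI):
  span XY: triangular load, peak 16: 7w₀L³/(360EI) = 19.91/EI
  span YZ: triangular load, peak 33.2: w₀L³/(45EI) = 1122/EI
  relative rotation θ_0 = (19.91 + 1122)/EI = 1142/EI
A unit hogging moment at Y produces rotation L₁/(3EI) + L₂/(3EI) = 5.167/EI.
Slope continuity at Y: θ_0 = M_Y·5.167/EI, so M_Y = 1142/5.167 = 221 kN·m (hogging).

M_Y = 221 kN·m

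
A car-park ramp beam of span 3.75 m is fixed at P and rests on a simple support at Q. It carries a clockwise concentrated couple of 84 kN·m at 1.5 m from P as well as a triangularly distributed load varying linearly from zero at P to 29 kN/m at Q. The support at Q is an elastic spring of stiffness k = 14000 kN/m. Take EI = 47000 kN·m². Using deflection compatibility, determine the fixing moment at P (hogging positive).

Choose R_Q as the redundant. The primary structure is the cantilever fixed at P.
Deflection at Q on the released cantilever, summing each load's contribution:
  clockwise couple 84 at a = 1.5: M₀a(2L − a)/(2EI) = 378/EI
  triangular load, peak 29 at the free end: 11w₀L⁴/(120EI) = 525.7/EI
  δ_0 = 903.7/EI
Flexibility coefficient — unit upward force at Q: δ_{QQ} = L³/(3EI) = 17.58/EI.
With EI = 47000 kN·m²: δ_0 = 0.019228 m and δ_{QQ} = 0.000374 m/kN.
Compatibility — the spring shortens by R_Q/k under the reaction it provides: δ_0 − R_Q·δ_{QQ} = R_Q/k. With 1/k = 0.000071 m/kN, R_Q = δ_0 / (δ_{QQ} + 1/k) = 0.019228 / (0.000374 + 0.000071) = 43.17 kN.
Moment equilibrium about P: M_P = Σ(load moments about P) − R_Q·L = 219.9 − 43.17×3.75 = 58.06 kN·m.

M_P = 58.06 kN·m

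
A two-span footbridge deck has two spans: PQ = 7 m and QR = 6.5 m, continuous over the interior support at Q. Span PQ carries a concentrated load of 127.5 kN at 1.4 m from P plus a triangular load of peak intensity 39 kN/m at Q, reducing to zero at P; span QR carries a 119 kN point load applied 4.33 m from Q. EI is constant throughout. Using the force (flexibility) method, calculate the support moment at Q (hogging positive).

M_Q = 165.7 kN·m

Insert a hinge at Q; M_Q is the redundant, and each span becomes simply supported.
Rotations at Q on the released spans (each span's end-slope, ×1/EI):
  span PQ: point load 127.5 at a = 1.4: Pab(L + a)/(6LEI) = 199.9/EI
  span PQ: triangular load, peak 39: w₀L³/(45EI) = 297.3/EI
  span QR: point load 119 at a = 4.33: Pab(L + b)/(6LEI) = 248.6/EI
  relative rotation θ_0 = (497.2 + 248.6)/EI = 745.8/EI
A unit hogging moment at Q produces rotation L₁/(3EI) + L₂/(3EI) = 4.5/EI.
Compatibility: M_Q·(L₁+L₂)/(3EI) = θ_0, giving M_Q = 165.7 kN·m (hogging).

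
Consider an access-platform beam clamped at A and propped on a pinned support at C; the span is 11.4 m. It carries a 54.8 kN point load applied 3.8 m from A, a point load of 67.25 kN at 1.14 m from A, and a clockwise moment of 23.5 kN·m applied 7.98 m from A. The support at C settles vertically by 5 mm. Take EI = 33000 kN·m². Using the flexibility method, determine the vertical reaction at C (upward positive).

R_C = 11.57 kN

Choose R_C as the redundant. The primary structure is the cantilever fixed at A.
Deflection at C on the released cantilever, summing each load's contribution:
  point load 54.8 at a = 3.8: Pa²(3L − a)/(6EI) = 4009/EI
  point load 67.25 at a = 1.14: Pa²(3L − a)/(6EI) = 481.6/EI
  clockwise couple 23.5 at a = 7.98: M₀a(2L − a)/(2EI) = 1390/EI
  δ_0 = 5880/EI
Tip deflection under a unit load at C: L³/(3EI) = 493.8/EI.
With EI = 33000 kN·m²: δ_0 = 0.1782 m and δ_{CC} = 0.014965 m/kN.
Compatibility — the beam at C must follow the support down by 0.005 m: δ_0 − R_C·δ_{CC} = 0.005, so R_C = (0.1782 − 0.005)/0.014965 = 11.57 kN.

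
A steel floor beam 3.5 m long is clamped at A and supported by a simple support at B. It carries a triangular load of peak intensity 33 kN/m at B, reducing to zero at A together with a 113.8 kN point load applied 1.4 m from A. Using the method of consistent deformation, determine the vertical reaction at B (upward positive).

Release the roller at B. Primary structure: cantilever fixed at A.
Deflection at B on the released cantilever, summing each load's contribution:
  triangular load, peak 33 at the free end: 11w₀L⁴/(120EI) = 453.9/EI
  point load 113.8 at a = 1.4: Pa²(3L − a)/(6EI) = 338.3/EI
  δ_0 = 792.2/EI
Flexibility coefficient — unit upward force at B: δ_{BB} = L³/(3EI) = 14.29/EI.
The prop prevents deflection at B: R_B = δ_0/δ_{BB} = 792.2/14.29 = 55.43 kN.

R_B = 55.43 kN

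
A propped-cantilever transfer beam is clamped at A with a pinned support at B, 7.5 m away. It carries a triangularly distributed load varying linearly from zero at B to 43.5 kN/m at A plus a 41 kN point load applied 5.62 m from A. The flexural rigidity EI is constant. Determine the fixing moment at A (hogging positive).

Choose R_B as the redundant. The primary structure is the cantilever fixed at A.
Primary-structure tip deflection at B by superposition:
  triangular load, peak 43.5 at the fixed end: w₀L⁴/(30EI) = 4588/EI
  point load 41 at a = 5.62: Pa²(3L − a)/(6EI) = 3643/EI
  δ_0 = 8231/EI
Flexibility coefficient — unit upward force at B: δ_{BB} = L³/(3EI) = 140.6/EI.
Compatibility at B: δ_0 − R_B·δ_{BB} = 0, so R_B = 8231/140.6 = 58.53 kN.
Moment equilibrium about A: M_A = Σ(load moments about A) − R_B·L = 638.2 − 58.53×7.5 = 199.2 kN·m.

M_A = 199.2 kN·m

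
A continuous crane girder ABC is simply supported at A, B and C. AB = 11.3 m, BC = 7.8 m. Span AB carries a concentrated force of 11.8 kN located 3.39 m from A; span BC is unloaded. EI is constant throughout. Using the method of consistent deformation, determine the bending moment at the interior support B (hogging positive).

Insert a hinge at B; M_B is the redundant, and each span becomes simply supported.
Rotations at B on the released spans (each span's end-slope, ×1/EI):
  span AB: point load 11.8 at a = 3.39: Pab(L + a)/(6LEI) = 68.56/EI
  relative rotation θ_0 = (68.56 + 0)/EI = 68.56/EI
A unit hogging moment at B produces rotation L₁/(3EI) + L₂/(3EI) = 6.367/EI.
Compatibility: M_B·(L₁+L₂)/(3EI) = θ_0, giving M_B = 10.77 kN·m (hogging).

M_B = 10.77 kN·m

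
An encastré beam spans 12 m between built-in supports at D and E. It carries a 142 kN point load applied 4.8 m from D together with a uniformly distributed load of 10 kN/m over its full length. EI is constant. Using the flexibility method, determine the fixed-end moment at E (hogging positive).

Take the two fixed-end moments M_D, M_E as redundants; the released structure is the simple span DE.
On the primary (simply-supported) span, the end slopes from the loading are:
  at D: point load 142 at a = 4.8: Pab(L + b)/(6LEI) = 1309/EI
  at E: point load 142 at a = 4.8: Pab(L + a)/(6LEI) = 1145/EI
  at D: UDL 10: wL³/(24EI) = 720/EI
  at E: UDL 10: wL³/(24EI) = 720/EI
  θ_D0 = 2029/EI,  θ_E0 = 1865/EI
Flexibility coefficients: a unit moment at one end gives L/(3EI) there and L/(6EI) at the far end, so f₁₁ = f₂₂ = 4/EI and f₁₂ = f₂₁ = 2/EI.
Compatibility — zero rotation at each built-in end:
  4 M_D + 2 M_E = 2029
  2 M_D + 4 M_E = 1865
Solving the pair gives M_D = 365.4 kN·m and M_E = 283.6 kN·m (hogging).

M_E = 283.6 kN·m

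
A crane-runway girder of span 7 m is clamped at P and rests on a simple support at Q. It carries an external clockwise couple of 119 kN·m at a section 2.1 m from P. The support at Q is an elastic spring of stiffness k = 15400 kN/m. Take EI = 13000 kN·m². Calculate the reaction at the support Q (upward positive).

R_Q = 12.91 kN

Take the reaction at Q as the redundant and release it; the primary structure is a cantilever fixed at P.
Deflection at Q on the released cantilever, summing each load's contribution:
  clockwise couple 119 at a = 2.1: M₀a(2L − a)/(2EI) = 1487/EI
Flexibility coefficient — unit upward force at Q: δ_{QQ} = L³/(3EI) = 114.3/EI.
With EI = 13000 kN·m²: δ_0 = 0.11438 m and δ_{QQ} = 0.008795 m/kN.
Compatibility — the spring shortens by R_Q/k under the reaction it provides: δ_0 − R_Q·δ_{QQ} = R_Q/k. With 1/k = 0.000065 m/kN, R_Q = δ_0 / (δ_{QQ} + 1/k) = 0.11438 / (0.008795 + 0.000065) = 12.91 kN.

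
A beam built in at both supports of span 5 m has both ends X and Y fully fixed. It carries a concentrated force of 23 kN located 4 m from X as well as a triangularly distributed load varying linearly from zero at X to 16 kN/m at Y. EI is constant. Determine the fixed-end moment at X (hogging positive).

Release both end moments; the primary structure is a simply-supported span XY with redundants M_X and M_Y.
End rotations of the released simple span under the applied load (×1/EI):
  at X: point load 23 at a = 4: Pab(L + b)/(6LEI) = 18.4/EI
  at Y: point load 23 at a = 4: Pab(L + a)/(6LEI) = 27.6/EI
  at X: triangular load, peak 16: 7w₀L³/(360EI) = 38.89/EI
  at Y: triangular load, peak 16: w₀L³/(45EI) = 44.44/EI
  θ_X0 = 57.29/EI,  θ_Y0 = 72.04/EI
Flexibility coefficients: a unit moment at one end gives L/(3EI) there and L/(6EI) at the far end, so f₁₁ = f₂₂ = 1.667/EI and f₁₂ = f₂₁ = 0.8333/EI.
Compatibility — zero rotation at each built-in end:
  1.667 M_X + 0.8333 M_Y = 57.29
  0.8333 M_X + 1.667 M_Y = 72.04
Solving the pair gives M_X = 17.01 kN·m and M_Y = 34.72 kN·m (hogging).

M_X = 17.01 kN·m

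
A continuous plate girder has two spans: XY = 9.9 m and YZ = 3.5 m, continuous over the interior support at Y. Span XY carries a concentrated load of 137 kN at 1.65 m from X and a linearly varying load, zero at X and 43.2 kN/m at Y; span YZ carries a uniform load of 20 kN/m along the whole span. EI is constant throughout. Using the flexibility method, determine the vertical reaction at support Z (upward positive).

Take M_Y as the redundant. Released structure: two simple spans XY and YZ with a hinge at Y.
Rotations at Y on the released spans (each span's end-slope, ×1/EI):
  span XY: point load 137 at a = 1.65: Pab(L + a)/(6LEI) = 362.6/EI
  span XY: triangular load, peak 43.2: w₀L³/(45EI) = 931.5/EI
  span YZ: UDL 20: wL³/(24EI) = 35.73/EI
  relative rotation θ_0 = (1294 + 35.73)/EI = 1330/EI
A unit hogging moment at Y produces rotation L₁/(3EI) + L₂/(3EI) = 4.467/EI.
Compatibility: M_Y·(L₁+L₂)/(3EI) = θ_0, giving M_Y = 297.7 kN·m (hogging).
Span YZ, ΣM about Z: R_Y^{YZ}·3.5 = 122.5 + 297.7, so R_Y^{YZ} = 120.1 kN and R_Z = 70 − 120.1 = -50.06 kN.

R_Z = -50.06 kN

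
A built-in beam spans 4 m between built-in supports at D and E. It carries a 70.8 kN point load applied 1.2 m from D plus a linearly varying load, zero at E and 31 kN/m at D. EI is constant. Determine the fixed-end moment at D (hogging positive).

M_D = 66.43 kN·m

Release both end moments; the primary structure is a simply-supported span DE with redundants M_D and M_E.
Simple-span end rotations at D and E under the given loads:
  at D: point load 70.8 at a = 1.2: Pab(L + b)/(6LEI) = 67.4/EI
  at E: point load 70.8 at a = 1.2: Pab(L + a)/(6LEI) = 51.54/EI
  at D: triangular load, peak 31: w₀L³/(45EI) = 44.09/EI
  at E: triangular load, peak 31: 7w₀L³/(360EI) = 38.58/EI
  θ_D0 = 111.5/EI,  θ_E0 = 90.12/EI
Flexibility coefficients: a unit moment at one end gives L/(3EI) there and L/(6EI) at the far end, so f₁₁ = f₂₂ = 1.333/EI and f₁₂ = f₂₁ = 0.6667/EI.
Compatibility — zero rotation at each built-in end:
  1.333 M_D + 0.6667 M_E = 111.5
  0.6667 M_D + 1.333 M_E = 90.12
Solving the pair gives M_D = 66.43 kN·m and M_E = 34.37 kN·m (hogging).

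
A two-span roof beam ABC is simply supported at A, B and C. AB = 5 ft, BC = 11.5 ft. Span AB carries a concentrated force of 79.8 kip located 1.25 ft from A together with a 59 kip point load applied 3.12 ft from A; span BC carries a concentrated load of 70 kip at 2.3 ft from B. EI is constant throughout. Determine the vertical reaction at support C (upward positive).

R_C = 4.262 kip

Insert a hinge at B; M_B is the redundant, and each span becomes simply supported.
End slopes at the hinge B, treating each span as simply supported:
  span AB: point load 79.8 at a = 1.25: Pab(L + a)/(6LEI) = 77.93/EI
  span AB: point load 59 at a = 3.12: Pab(L + a)/(6LEI) = 93.67/EI
  span BC: point load 70 at a = 2.3: Pab(L + b)/(6LEI) = 444.4/EI
  relative rotation θ_0 = (171.6 + 444.4)/EI = 616/EI
A unit hogging moment at B produces rotation L₁/(3EI) + L₂/(3EI) = 5.5/EI.
Compatibility: M_B·(L₁+L₂)/(3EI) = θ_0, giving M_B = 112 kip·ft (hogging).
Span BC, ΣM about C: R_B^{BC}·11.5 = 644 + 112, so R_B^{BC} = 65.74 kip and R_C = 70 − 65.74 = 4.262 kip.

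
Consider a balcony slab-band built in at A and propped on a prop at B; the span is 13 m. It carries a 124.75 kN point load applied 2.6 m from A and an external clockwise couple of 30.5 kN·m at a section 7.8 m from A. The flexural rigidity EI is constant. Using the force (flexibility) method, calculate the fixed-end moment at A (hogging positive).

Take the reaction at B as the redundant and release it; the primary structure is a cantilever fixed at A.
Free-end deflection of the primary structure under the applied loading (downward +):
  point load 124.75 at a = 2.6: Pa²(3L − a)/(6EI) = 5116/EI
  clockwise couple 30.5 at a = 7.8: M₀a(2L − a)/(2EI) = 2165/EI
  δ_0 = 7281/EI
Flexibility coefficient — unit upward force at B: δ_{BB} = L³/(3EI) = 732.3/EI.
Compatibility at B: δ_0 − R_B·δ_{BB} = 0, so R_B = 7281/732.3 = 9.942 kN.
Moment equilibrium about A: M_A = Σ(load moments about A) − R_B·L = 354.9 − 9.942×13 = 225.6 kN·m.

M_A = 225.6 kN·m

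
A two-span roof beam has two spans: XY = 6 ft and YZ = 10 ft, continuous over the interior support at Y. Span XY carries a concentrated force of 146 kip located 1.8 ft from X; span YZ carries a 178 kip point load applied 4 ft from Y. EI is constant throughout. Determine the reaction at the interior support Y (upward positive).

Take M_Y as the redundant. Released structure: two simple spans XY and YZ with a hinge at Y.
Rotations at Y on the released spans (each span's end-slope, ×1/EI):
  span XY: point load 146 at a = 1.8: Pab(L + a)/(6LEI) = 239.1/EI
  span YZ: point load 178 at a = 4: Pab(L + b)/(6LEI) = 1139/EI
  relative rotation θ_0 = (239.1 + 1139)/EI = 1378/EI
A unit hogging moment at Y produces rotation L₁/(3EI) + L₂/(3EI) = 5.333/EI.
Compatibility: M_Y·(L₁+L₂)/(3EI) = θ_0, giving M_Y = 258.4 kip·ft (hogging).
Span XY, ΣM about X with M_Y applied at Y: R_Y^{XY}·6 = 262.8 + 258.4, so R_Y^{XY} = 86.87 kip and R_X = 146 − 86.87 = 59.13 kip.
Span YZ, ΣM about Z: R_Y^{YZ}·10 = 1068 + 258.4, so R_Y^{YZ} = 132.6 kip and R_Z = 178 − 132.6 = 45.36 kip.
R_Y = 86.87 + 132.6 = 219.5 kip.

R_Y = 219.5 kip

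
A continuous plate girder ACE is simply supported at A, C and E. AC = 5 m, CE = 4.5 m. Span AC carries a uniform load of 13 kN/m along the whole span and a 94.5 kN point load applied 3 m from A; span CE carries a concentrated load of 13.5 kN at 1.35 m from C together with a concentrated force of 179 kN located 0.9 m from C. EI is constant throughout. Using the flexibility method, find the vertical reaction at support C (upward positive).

Take M_C as the redundant. Released structure: two simple spans AC and CE with a hinge at C.
End slopes at the hinge C, treating each span as simply supported:
  span AC: UDL 13: wL³/(24EI) = 67.71/EI
  span AC: point load 94.5 at a = 3: Pab(L + a)/(6LEI) = 151.2/EI
  span CE: point load 13.5 at a = 1.35: Pab(L + b)/(6LEI) = 16.27/EI
  span CE: point load 179 at a = 0.9: Pab(L + b)/(6LEI) = 174/EI
  relative rotation θ_0 = (218.9 + 190.3)/EI = 409.2/EI
A unit hogging moment at C produces rotation L₁/(3EI) + L₂/(3EI) = 3.167/EI.
Slope continuity at C: θ_0 = M_C·3.167/EI, so M_C = 409.2/3.167 = 129.2 kN·m (hogging).
Span AC, ΣM about A with M_C applied at C: R_C^{AC}·5 = 446 + 129.2, so R_C^{AC} = 115 kN and R_A = 159.5 − 115 = 44.46 kN.
Span CE, ΣM about E: R_C^{CE}·4.5 = 686.9 + 129.2, so R_C^{CE} = 181.4 kN and R_E = 192.5 − 181.4 = 11.14 kN.
R_C = 115 + 181.4 = 296.4 kN.

R_C = 296.4 kN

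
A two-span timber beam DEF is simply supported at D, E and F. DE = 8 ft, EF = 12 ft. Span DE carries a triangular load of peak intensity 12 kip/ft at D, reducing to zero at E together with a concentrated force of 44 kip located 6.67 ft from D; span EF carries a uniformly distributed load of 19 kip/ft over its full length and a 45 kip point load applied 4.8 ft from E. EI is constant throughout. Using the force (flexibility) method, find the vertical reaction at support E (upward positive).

R_E = 256.9 kip

Take M_E as the redundant. Released structure: two simple spans DE and EF with a hinge at E.
Discontinuity in slope at E on the released structure — sum the simple-span end rotations:
  span DE: triangular load, peak 12: 7w₀L³/(360EI) = 119.5/EI
  span DE: point load 44 at a = 6.67: Pab(L + a)/(6LEI) = 119.3/EI
  span EF: UDL 19: wL³/(24EI) = 1368/EI
  span EF: point load 45 at a = 4.8: Pab(L + b)/(6LEI) = 414.7/EI
  relative rotation θ_0 = (238.8 + 1783)/EI = 2021/EI
A unit hogging moment at E produces rotation L₁/(3EI) + L₂/(3EI) = 6.667/EI.
Compatibility: M_E·(L₁+L₂)/(3EI) = θ_0, giving M_E = 303.2 kip·ft (hogging).
Span DE, ΣM about D with M_E applied at E: R_E^{DE}·8 = 421.5 + 303.2, so R_E^{DE} = 90.59 kip and R_D = 92 − 90.59 = 1.412 kip.
Span EF, ΣM about F: R_E^{EF}·12 = 1692 + 303.2, so R_E^{EF} = 166.3 kip and R_F = 273 − 166.3 = 106.7 kip.
R_E = 90.59 + 166.3 = 256.9 kip.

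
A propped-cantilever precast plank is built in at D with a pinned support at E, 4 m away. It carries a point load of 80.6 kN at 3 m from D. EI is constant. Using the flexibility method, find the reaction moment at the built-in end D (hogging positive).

Choose R_E as the redundant. The primary structure is the cantilever fixed at D.
Downward deflection at the released point E due to the loads:
  point load 80.6 at a = 3: Pa²(3L − a)/(6EI) = 1088/EI
Tip deflection under a unit load at E: L³/(3EI) = 21.33/EI.
Compatibility at E: δ_0 − R_E·δ_{EE} = 0, so R_E = 1088/21.33 = 51 kN.
Moment equilibrium about D: M_D = Σ(load moments about D) − R_E·L = 241.8 − 51×4 = 37.78 kN·m.

M_D = 37.78 kN·m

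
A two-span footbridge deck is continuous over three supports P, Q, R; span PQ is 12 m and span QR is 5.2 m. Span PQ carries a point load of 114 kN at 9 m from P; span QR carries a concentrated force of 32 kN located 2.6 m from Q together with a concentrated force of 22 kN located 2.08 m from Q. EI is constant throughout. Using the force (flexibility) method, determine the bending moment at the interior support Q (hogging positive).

M_Q = 172.7 kN·m

Release continuity at Q by inserting a hinge; the redundant is the internal moment M_Q. The primary structure is two simply-supported spans PQ and QR.
End slopes at the hinge Q, treating each span as simply supported:
  span PQ: point load 114 at a = 9: Pab(L + a)/(6LEI) = 897.8/EI
  span QR: point load 32 at a = 2.6: Pab(L + b)/(6LEI) = 54.08/EI
  span QR: point load 22 at a = 2.08: Pab(L + b)/(6LEI) = 38.07/EI
  relative rotation θ_0 = (897.8 + 92.15)/EI = 989.9/EI
A unit hogging moment at Q produces rotation L₁/(3EI) + L₂/(3EI) = 5.733/EI.
Compatibility: M_Q·(L₁+L₂)/(3EI) = θ_0, giving M_Q = 172.7 kN·m (hogging).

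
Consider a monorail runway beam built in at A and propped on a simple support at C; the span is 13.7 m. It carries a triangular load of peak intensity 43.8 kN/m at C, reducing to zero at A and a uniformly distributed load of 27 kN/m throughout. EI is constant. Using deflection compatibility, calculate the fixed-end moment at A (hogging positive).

Take the reaction at C as the redundant and release it; the primary structure is a cantilever fixed at A.
Free-end deflection of the primary structure under the applied loading (downward +):
  triangular load, peak 43.8 at the free end: 11w₀L⁴/(120EI) = 141439/EI
  UDL 27: wL⁴/(8EI) = 118893/EI
  δ_0 = 260331/EI
Flexibility coefficient — unit upward force at C: δ_{CC} = L³/(3EI) = 857.1/EI.
The prop prevents deflection at C: R_C = δ_0/δ_{CC} = 260331/857.1 = 303.7 kN.
Moment equilibrium about A: M_A = Σ(load moments about A) − R_C·L = 5274 − 303.7×13.7 = 1113 kN·m.

M_A = 1113 kN·m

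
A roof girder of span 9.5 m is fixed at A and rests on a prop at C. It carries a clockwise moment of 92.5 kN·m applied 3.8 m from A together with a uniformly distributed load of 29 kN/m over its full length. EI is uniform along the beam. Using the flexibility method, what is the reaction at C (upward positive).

Remove the prop at C; the released (primary) structure is a cantilever built in at A.
Downward deflection at the released point C due to the loads:
  clockwise couple 92.5 at a = 3.8: M₀a(2L − a)/(2EI) = 2671/EI
  UDL 29: wL⁴/(8EI) = 29526/EI
  δ_0 = 32197/EI
Flexibility coefficient — unit upward force at C: δ_{CC} = L³/(3EI) = 285.8/EI.
The prop prevents deflection at C: R_C = δ_0/δ_{CC} = 32197/285.8 = 112.7 kN.

R_C = 112.7 kN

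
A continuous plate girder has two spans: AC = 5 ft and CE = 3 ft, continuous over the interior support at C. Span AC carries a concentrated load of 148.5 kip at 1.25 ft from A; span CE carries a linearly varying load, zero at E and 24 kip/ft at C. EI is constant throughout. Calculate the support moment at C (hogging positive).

Insert a hinge at C; M_C is the redundant, and each span becomes simply supported.
Discontinuity in slope at C on the released structure — sum the simple-span end rotations:
  span AC: point load 148.5 at a = 1.25: Pab(L + a)/(6LEI) = 145/EI
  span CE: triangular load, peak 24: w₀L³/(45EI) = 14.4/EI
  relative rotation θ_0 = (145 + 14.4)/EI = 159.4/EI
A unit hogging moment at C produces rotation L₁/(3EI) + L₂/(3EI) = 2.667/EI.
Compatibility: M_C·(L₁+L₂)/(3EI) = θ_0, giving M_C = 59.78 kip·ft (hogging).

M_C = 59.78 kip·ft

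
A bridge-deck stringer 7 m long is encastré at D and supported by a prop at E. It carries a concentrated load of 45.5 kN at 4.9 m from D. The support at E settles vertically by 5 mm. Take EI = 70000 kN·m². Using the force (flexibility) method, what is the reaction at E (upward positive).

Take the reaction at E as the redundant and release it; the primary structure is a cantilever fixed at D.
Primary-structure tip deflection at E by superposition:
  point load 45.5 at a = 4.9: Pa²(3L − a)/(6EI) = 2931/EI
Tip deflection under a unit load at E: L³/(3EI) = 114.3/EI.
With EI = 70000 kN·m²: δ_0 = 0.041877 m and δ_{EE} = 0.001633 m/kN.
Compatibility — the beam at E must follow the support down by 0.005 m: δ_0 − R_E·δ_{EE} = 0.005, so R_E = (0.041877 − 0.005)/0.001633 = 22.58 kN.

R_E = 22.58 kN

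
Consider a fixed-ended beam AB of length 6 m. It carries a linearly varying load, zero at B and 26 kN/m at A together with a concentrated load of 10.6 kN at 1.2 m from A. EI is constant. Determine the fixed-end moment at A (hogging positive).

M_A = 54.94 kN·m

Take the two fixed-end moments M_A, M_B as redundants; the released structure is the simple span AB.
On the primary (simply-supported) span, the end slopes from the loading are:
  at A: triangular load, peak 26: w₀L³/(45EI) = 124.8/EI
  at B: triangular load, peak 26: 7w₀L³/(360EI) = 109.2/EI
  at A: point load 10.6 at a = 1.2: Pab(L + b)/(6LEI) = 18.32/EI
  at B: point load 10.6 at a = 1.2: Pab(L + a)/(6LEI) = 12.21/EI
  θ_A0 = 143.1/EI,  θ_B0 = 121.4/EI
Flexibility coefficients: a unit moment at one end gives L/(3EI) there and L/(6EI) at the far end, so f₁₁ = f₂₂ = 2/EI and f₁₂ = f₂₁ = 1/EI.
Compatibility — zero rotation at each built-in end:
  2 M_A + 1 M_B = 143.1
  1 M_A + 2 M_B = 121.4
Solving the pair gives M_A = 54.94 kN·m and M_B = 33.24 kN·m (hogging).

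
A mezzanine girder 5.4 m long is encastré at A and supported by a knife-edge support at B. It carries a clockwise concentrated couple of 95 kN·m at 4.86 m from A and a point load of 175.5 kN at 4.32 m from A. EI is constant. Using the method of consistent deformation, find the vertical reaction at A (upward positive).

Remove the prop at B; the released (primary) structure is a cantilever built in at A.
Deflection at B on the released cantilever, summing each load's contribution:
  clockwise couple 95 at a = 4.86: M₀a(2L − a)/(2EI) = 1371/EI
  point load 175.5 at a = 4.32: Pa²(3L − a)/(6EI) = 6485/EI
  δ_0 = 7856/EI
Flexibility coefficient — unit upward force at B: δ_{BB} = L³/(3EI) = 52.49/EI.
The prop prevents deflection at B: R_B = δ_0/δ_{BB} = 7856/52.49 = 149.7 kN.
Vertical equilibrium: R_A = ΣP − R_B = 175.5 − 149.7 = 25.82 kN.

R_A = 25.82 kN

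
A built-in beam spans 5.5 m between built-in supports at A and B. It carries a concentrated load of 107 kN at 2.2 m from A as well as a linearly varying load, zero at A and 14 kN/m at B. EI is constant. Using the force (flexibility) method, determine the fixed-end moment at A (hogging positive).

Take the two fixed-end moments M_A, M_B as redundants; the released structure is the simple span AB.
End rotations of the released simple span under the applied load (×1/EI):
  at A: point load 107 at a = 2.2: Pab(L + b)/(6LEI) = 207.2/EI
  at B: point load 107 at a = 2.2: Pab(L + a)/(6LEI) = 181.3/EI
  at A: triangular load, peak 14: 7w₀L³/(360EI) = 45.29/EI
  at B: triangular load, peak 14: w₀L³/(45EI) = 51.76/EI
  θ_A0 = 252.4/EI,  θ_B0 = 233/EI
Flexibility coefficients: a unit moment at one end gives L/(3EI) there and L/(6EI) at the far end, so f₁₁ = f₂₂ = 1.833/EI and f₁₂ = f₂₁ = 0.9167/EI.
Compatibility — zero rotation at each built-in end:
  1.833 M_A + 0.9167 M_B = 252.4
  0.9167 M_A + 1.833 M_B = 233
Solving the pair gives M_A = 98.86 kN·m and M_B = 77.67 kN·m (hogging).

M_A = 98.86 kN·m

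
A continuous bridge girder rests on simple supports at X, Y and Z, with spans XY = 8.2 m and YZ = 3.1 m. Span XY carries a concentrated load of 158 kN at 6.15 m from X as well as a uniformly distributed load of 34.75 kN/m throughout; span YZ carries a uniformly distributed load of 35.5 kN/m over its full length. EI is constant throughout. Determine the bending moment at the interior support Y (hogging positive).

Release continuity at Y by inserting a hinge; the redundant is the internal moment M_Y. The primary structure is two simply-supported spans XY and YZ.
Rotations at Y on the released spans (each span's end-slope, ×1/EI):
  span XY: point load 158 at a = 6.15: Pab(L + a)/(6LEI) = 581/EI
  span XY: UDL 34.75: wL³/(24EI) = 798.3/EI
  span YZ: UDL 35.5: wL³/(24EI) = 44.07/EI
  relative rotation θ_0 = (1379 + 44.07)/EI = 1423/EI
A unit hogging moment at Y produces rotation L₁/(3EI) + L₂/(3EI) = 3.767/EI.
Slope continuity at Y: θ_0 = M_Y·3.767/EI, so M_Y = 1423/3.767 = 377.9 kN·m (hogging).

M_Y = 377.9 kN·m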